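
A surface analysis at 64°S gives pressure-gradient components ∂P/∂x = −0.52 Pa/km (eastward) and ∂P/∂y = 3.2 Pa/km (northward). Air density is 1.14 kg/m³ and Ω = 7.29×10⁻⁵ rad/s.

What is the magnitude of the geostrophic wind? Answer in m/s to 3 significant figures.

Coriolis parameter at 64°S:
f = 2Ω sin φ = 2 × 7.29×10⁻⁵ × sin 64° = 1.31×10⁻⁴ s⁻¹
In the Southern Hemisphere f is negative: f = −1.31×10⁻⁴ s⁻¹.
Component geostrophic relations (x east, y north):
u_g = −(1/(fρ)) ∂P/∂y,  v_g = (1/(fρ)) ∂P/∂x
u_g = −(3.2×10⁻³)/(−1.31×10⁻⁴ × 1.14) = 21.4 m/s;  v_g = (−0.52×10⁻³)/(−1.31×10⁻⁴ × 1.14) = 3.48 m/s
|V_g| = √(u_g² + v_g²) = 21.7 m/s

21.7 m/s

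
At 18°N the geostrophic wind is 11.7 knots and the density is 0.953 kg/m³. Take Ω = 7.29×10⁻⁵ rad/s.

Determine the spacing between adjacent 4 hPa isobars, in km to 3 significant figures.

1550 km

Coriolis parameter at 18°N:
f = 2Ω sin φ = 2 × 7.29×10⁻⁵ × sin 18° = 4.51×10⁻⁵ s⁻¹
Wind speed in SI: 11.7 knots = 6.02 m/s
Geostrophic balance rearranged: |∂P/∂n| = f ρ V_g
|∂P/∂n| = 4.51×10⁻⁵ × 0.953 × 6.02 = 2.58×10⁻⁴ Pa/m
Isobar spacing: Δn = ΔP/|∂P/∂n| = 400 Pa / 2.58×10⁻⁴ Pa/m = 1547759 m ≈ 1550 km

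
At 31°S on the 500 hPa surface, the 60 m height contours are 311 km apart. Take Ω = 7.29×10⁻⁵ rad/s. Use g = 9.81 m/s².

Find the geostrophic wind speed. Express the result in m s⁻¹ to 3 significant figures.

Coriolis parameter at 31°S:
f = 2Ω sin φ = 2 × 7.29×10⁻⁵ × sin 31° = 7.51×10⁻⁵ s⁻¹
Height gradient: |∂Z/∂n| = 60 m / 311000 m = 1.93×10⁻⁴
On a pressure surface, geostrophic balance gives V_g = (g/f)|∂Z/∂n|:
V_g = 9.81 × 1.93×10⁻⁴ / 7.51×10⁻⁵ = 25.2 m/s

25.2 m s⁻¹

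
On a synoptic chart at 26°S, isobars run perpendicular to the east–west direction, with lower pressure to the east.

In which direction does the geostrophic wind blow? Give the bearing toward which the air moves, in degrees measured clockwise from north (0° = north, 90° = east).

000°

The pressure-gradient force points toward the east (bearing 090°).
Geostrophic balance: in the Southern Hemisphere the Coriolis force deflects motion to the left, so the geostrophic wind blows 90° to the left of the pressure-gradient force (low pressure on the right).
Rotating 090° by 90° counterclockwise gives 000° — the wind blows toward the north.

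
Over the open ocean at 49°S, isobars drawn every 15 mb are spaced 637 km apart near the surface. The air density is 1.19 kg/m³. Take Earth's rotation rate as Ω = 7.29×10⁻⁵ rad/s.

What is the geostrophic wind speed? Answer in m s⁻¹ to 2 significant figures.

Coriolis parameter at 49°S:
f = 2Ω sin φ = 2 × 7.29×10⁻⁵ × sin 49° = 1.10×10⁻⁴ s⁻¹
Pressure gradient: |∂P/∂n| = 1500 Pa / 637000 m = 2.35×10⁻³ Pa/m
Geostrophic balance (pressure-gradient force = Coriolis force):
V_g = (1/(fρ)) |∂P/∂n| = 2.35×10⁻³ / (1.10×10⁻⁴ × 1.19) = 18.0 m/s

18 m s⁻¹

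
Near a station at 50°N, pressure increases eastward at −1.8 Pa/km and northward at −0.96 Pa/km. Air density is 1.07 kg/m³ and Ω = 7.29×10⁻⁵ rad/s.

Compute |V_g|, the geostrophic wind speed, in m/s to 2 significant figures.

17 m/s

Coriolis parameter at 50°N:
f = 2Ω sin φ = 2 × 7.29×10⁻⁵ × sin 50° = 1.12×10⁻⁴ s⁻¹
Component geostrophic relations (x east, y north):
u_g = −(1/(fρ)) ∂P/∂y,  v_g = (1/(fρ)) ∂P/∂x
u_g = −(−0.96×10⁻³)/(1.12×10⁻⁴ × 1.07) = 8.03 m/s;  v_g = (−1.8×10⁻³)/(1.12×10⁻⁴ × 1.07) = −15.1 m/s
|V_g| = √(u_g² + v_g²) = 17.1 m/s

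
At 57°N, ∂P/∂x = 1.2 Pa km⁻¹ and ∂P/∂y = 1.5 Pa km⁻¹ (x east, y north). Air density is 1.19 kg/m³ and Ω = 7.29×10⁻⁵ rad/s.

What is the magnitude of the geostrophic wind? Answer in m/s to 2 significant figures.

Coriolis parameter at 57°N:
f = 2Ω sin φ = 2 × 7.29×10⁻⁵ × sin 57° = 1.22×10⁻⁴ s⁻¹
Component geostrophic relations (x east, y north):
u_g = −(1/(fρ)) ∂P/∂y,  v_g = (1/(fρ)) ∂P/∂x
u_g = −(1.5×10⁻³)/(1.22×10⁻⁴ × 1.19) = −10.3 m/s;  v_g = (1.2×10⁻³)/(1.22×10⁻⁴ × 1.19) = 8.25 m/s
|V_g| = √(u_g² + v_g²) = 13.2 m/s

13 m/s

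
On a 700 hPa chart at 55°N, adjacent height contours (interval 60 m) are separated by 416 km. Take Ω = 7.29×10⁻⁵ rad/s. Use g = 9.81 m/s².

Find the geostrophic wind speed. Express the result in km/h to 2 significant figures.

43 km/h

Coriolis parameter at 55°N:
f = 2Ω sin φ = 2 × 7.29×10⁻⁵ × sin 55° = 1.19×10⁻⁴ s⁻¹
Height gradient: |∂Z/∂n| = 60 m / 416000 m = 1.44×10⁻⁴
On a pressure surface, geostrophic balance gives V_g = (g/f)|∂Z/∂n|:
V_g = 9.81 × 1.44×10⁻⁴ / 1.19×10⁻⁴ = 11.8 m/s
Converting: 11.8 m/s × 3.6 = 43 km/h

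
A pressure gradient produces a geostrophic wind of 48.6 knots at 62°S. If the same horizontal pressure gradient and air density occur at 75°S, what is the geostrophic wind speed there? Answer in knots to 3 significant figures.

44.4 knots

With the same pressure gradient and density, V_g ∝ 1/f ∝ 1/sin φ.
V₂ = V₁ · sin φ₁ / sin φ₂ = 48.6 × sin 62° / sin 75°
V₂ = 48.6 × 0.8829/0.9659 = 44.4 knots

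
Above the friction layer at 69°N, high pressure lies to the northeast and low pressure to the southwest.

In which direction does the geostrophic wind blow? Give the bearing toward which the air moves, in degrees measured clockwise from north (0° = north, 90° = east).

315°

The pressure-gradient force points toward the southwest (bearing 225°).
Geostrophic balance: in the Northern Hemisphere the Coriolis force deflects motion to the right, so the geostrophic wind blows 90° to the right of the pressure-gradient force (low pressure on the left).
Rotating 225° by 90° clockwise gives 315° — the wind blows toward the northwest.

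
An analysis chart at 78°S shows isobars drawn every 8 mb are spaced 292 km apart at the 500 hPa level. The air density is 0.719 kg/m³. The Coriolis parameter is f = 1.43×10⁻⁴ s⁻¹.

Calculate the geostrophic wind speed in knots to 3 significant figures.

51.8 knots

Pressure gradient: |∂P/∂n| = 800 Pa / 292000 m = 2.74×10⁻³ Pa/m
Geostrophic balance (pressure-gradient force = Coriolis force):
V_g = (1/(fρ)) |∂P/∂n| = 2.74×10⁻³ / (1.43×10⁻⁴ × 0.719) = 26.6 m/s
Converting: 26.6 m/s × 1.944 = 51.8 knots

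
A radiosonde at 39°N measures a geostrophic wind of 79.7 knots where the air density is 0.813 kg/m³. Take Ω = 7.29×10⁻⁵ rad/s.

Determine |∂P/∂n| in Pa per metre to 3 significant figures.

Coriolis parameter at 39°N:
f = 2Ω sin φ = 2 × 7.29×10⁻⁵ × sin 39° = 9.18×10⁻⁵ s⁻¹
Wind speed in SI: 79.7 knots = 41.0 m/s
Geostrophic balance rearranged: |∂P/∂n| = f ρ V_g
|∂P/∂n| = 9.18×10⁻⁵ × 0.813 × 41.0 = 3.06×10⁻³ Pa/m

3.06×10⁻³ Pa/m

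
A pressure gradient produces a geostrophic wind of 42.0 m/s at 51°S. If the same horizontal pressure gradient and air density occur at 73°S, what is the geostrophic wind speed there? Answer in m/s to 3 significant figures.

With the same pressure gradient and density, V_g ∝ 1/f ∝ 1/sin φ.
V₂ = V₁ · sin φ₁ / sin φ₂ = 42.0 × sin 51° / sin 73°
V₂ = 42.0 × 0.7771/0.9563 = 34.1 m/s

34.1 m/s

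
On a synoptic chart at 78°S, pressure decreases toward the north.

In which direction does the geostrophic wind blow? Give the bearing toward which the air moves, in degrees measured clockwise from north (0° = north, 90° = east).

270°

The pressure-gradient force points toward the north (bearing 000°).
Geostrophic balance: in the Southern Hemisphere the Coriolis force deflects motion to the left, so the geostrophic wind blows 90° to the left of the pressure-gradient force (low pressure on the right).
Rotating 000° by 90° counterclockwise gives 270° — the wind blows toward the west.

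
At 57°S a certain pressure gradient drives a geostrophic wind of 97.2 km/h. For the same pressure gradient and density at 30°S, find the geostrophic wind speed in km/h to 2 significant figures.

160 km/h

With the same pressure gradient and density, V_g ∝ 1/f ∝ 1/sin φ.
V₂ = V₁ · sin φ₁ / sin φ₂ = 97.2 × sin 57° / sin 30°
V₂ = 97.2 × 0.8387/0.5000 = 160 km/h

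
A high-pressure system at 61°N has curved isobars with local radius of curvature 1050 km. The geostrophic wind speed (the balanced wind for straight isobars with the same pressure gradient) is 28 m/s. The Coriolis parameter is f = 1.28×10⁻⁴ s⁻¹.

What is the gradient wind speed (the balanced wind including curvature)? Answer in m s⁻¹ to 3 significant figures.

Around a high, pressure-gradient force acts outward with centrifugal, so Coriolis balances both:
fV = (1/ρ)|∂P/∂n| + V²/R  →  V² − fR·V + fR·V_g = 0
With fR = 1.28×10⁻⁴ × 1050×10³ m = 134 m/s:
V = [fR − √((fR)² − 4 fR V_g)]/2 = [134 − √(134² − 4×134×28)]/2 = 39.8 m/s
Supergeostrophic (V > V_g = 28 m/s), as expected around a high.

39.8 m s⁻¹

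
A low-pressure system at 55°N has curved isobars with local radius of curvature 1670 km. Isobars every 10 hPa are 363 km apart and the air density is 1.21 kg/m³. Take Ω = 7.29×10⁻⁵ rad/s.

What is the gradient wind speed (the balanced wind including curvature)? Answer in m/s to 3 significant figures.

Coriolis parameter at 55°N:
f = 2Ω sin φ = 2 × 7.29×10⁻⁵ × sin 55° = 1.19×10⁻⁴ s⁻¹
Pressure gradient: |∂P/∂n| = 1000 Pa / 363000 m = 2.75×10⁻³ Pa/m
Geostrophic speed: V_g = |∂P/∂n|/(fρ) = 2.75×10⁻³/(1.19×10⁻⁴ × 1.21) = 19.1 m/s
Around a low, centrifugal force acts outward with Coriolis, so pressure-gradient force balances both:
(1/ρ)|∂P/∂n| = fV + V²/R  →  V² + fR·V − fR·V_g = 0
With fR = 1.19×10⁻⁴ × 1670×10³ m = 199 m/s:
V = [−fR + √((fR)² + 4 fR V_g)]/2 = [−199 + √(199² + 4×199×19.1)]/2 = 17.5 m/s
Subgeostrophic (V < V_g = 19.1 m/s), as expected around a low.

17.5 m/s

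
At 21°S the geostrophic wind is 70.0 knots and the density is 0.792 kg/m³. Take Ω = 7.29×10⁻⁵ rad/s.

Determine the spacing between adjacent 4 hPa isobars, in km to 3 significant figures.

268 km

Coriolis parameter at 21°S:
f = 2Ω sin φ = 2 × 7.29×10⁻⁵ × sin 21° = 5.23×10⁻⁵ s⁻¹
Wind speed in SI: 70.0 knots = 36.0 m/s
Geostrophic balance rearranged: |∂P/∂n| = f ρ V_g
|∂P/∂n| = 5.23×10⁻⁵ × 0.792 × 36.0 = 1.49×10⁻³ Pa/m
Isobar spacing: Δn = ΔP/|∂P/∂n| = 400 Pa / 1.49×10⁻³ Pa/m = 268418 m ≈ 268 km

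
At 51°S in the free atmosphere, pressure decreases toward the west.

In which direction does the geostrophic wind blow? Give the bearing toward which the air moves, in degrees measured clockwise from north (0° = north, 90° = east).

The pressure-gradient force points toward the west (bearing 270°).
Geostrophic balance: in the Southern Hemisphere the Coriolis force deflects motion to the left, so the geostrophic wind blows 90° to the left of the pressure-gradient force (low pressure on the right).
Rotating 270° by 90° counterclockwise gives 180° — the wind blows toward the south.

180°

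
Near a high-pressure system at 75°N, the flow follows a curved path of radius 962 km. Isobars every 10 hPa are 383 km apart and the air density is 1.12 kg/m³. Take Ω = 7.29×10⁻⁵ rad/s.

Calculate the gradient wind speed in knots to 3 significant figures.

37.5 knots

Coriolis parameter at 75°N:
f = 2Ω sin φ = 2 × 7.29×10⁻⁵ × sin 75° = 1.41×10⁻⁴ s⁻¹
Pressure gradient: |∂P/∂n| = 1000 Pa / 383000 m = 2.61×10⁻³ Pa/m
Geostrophic speed: V_g = |∂P/∂n|/(fρ) = 2.61×10⁻³/(1.41×10⁻⁴ × 1.12) = 16.6 m/s
Around a high, pressure-gradient force acts outward with centrifugal, so Coriolis balances both:
fV = (1/ρ)|∂P/∂n| + V²/R  →  V² − fR·V + fR·V_g = 0
With fR = 1.41×10⁻⁴ × 962×10³ m = 135 m/s:
V = [fR − √((fR)² − 4 fR V_g)]/2 = [135 − √(135² − 4×135×16.6)]/2 = 19.3 m/s
Supergeostrophic (V > V_g = 16.6 m/s), as expected around a high.
Converting: 19.3 m/s × 1.944 = 37.5 knots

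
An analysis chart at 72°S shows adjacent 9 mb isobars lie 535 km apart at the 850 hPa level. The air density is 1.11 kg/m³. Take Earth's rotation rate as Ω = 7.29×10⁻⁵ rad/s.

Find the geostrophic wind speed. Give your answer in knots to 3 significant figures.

Coriolis parameter at 72°S:
f = 2Ω sin φ = 2 × 7.29×10⁻⁵ × sin 72° = 1.39×10⁻⁴ s⁻¹
Pressure gradient: |∂P/∂n| = 900 Pa / 535000 m = 1.68×10⁻³ Pa/m
Geostrophic balance (pressure-gradient force = Coriolis force):
V_g = (1/(fρ)) |∂P/∂n| = 1.68×10⁻³ / (1.39×10⁻⁴ × 1.11) = 10.9 m/s
Converting: 10.9 m/s × 1.944 = 21.2 knots

21.2 knots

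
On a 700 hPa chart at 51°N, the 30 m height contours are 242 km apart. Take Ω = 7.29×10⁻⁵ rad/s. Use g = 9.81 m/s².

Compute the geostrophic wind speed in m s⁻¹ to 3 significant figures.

10.7 m s⁻¹

Coriolis parameter at 51°N:
f = 2Ω sin φ = 2 × 7.29×10⁻⁵ × sin 51° = 1.13×10⁻⁴ s⁻¹
Height gradient: |∂Z/∂n| = 30 m / 242000 m = 1.24×10⁻⁴
On a pressure surface, geostrophic balance gives V_g = (g/f)|∂Z/∂n|:
V_g = 9.81 × 1.24×10⁻⁴ / 1.13×10⁻⁴ = 10.7 m/s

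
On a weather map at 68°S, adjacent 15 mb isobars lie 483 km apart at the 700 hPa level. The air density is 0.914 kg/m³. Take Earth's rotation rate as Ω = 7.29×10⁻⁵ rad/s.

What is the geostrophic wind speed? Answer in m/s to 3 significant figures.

Coriolis parameter at 68°S:
f = 2Ω sin φ = 2 × 7.29×10⁻⁵ × sin 68° = 1.35×10⁻⁴ s⁻¹
Pressure gradient: |∂P/∂n| = 1500 Pa / 483000 m = 3.11×10⁻³ Pa/m
Geostrophic balance (pressure-gradient force = Coriolis force):
V_g = (1/(fρ)) |∂P/∂n| = 3.11×10⁻³ / (1.35×10⁻⁴ × 0.914) = 25.1 m/s

25.1 m/s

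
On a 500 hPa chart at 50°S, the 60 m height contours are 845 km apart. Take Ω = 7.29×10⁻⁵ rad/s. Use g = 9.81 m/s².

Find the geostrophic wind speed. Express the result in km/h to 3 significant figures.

Coriolis parameter at 50°S:
f = 2Ω sin φ = 2 × 7.29×10⁻⁵ × sin 50° = 1.12×10⁻⁴ s⁻¹
Height gradient: |∂Z/∂n| = 60 m / 845000 m = 7.10×10⁻⁵
On a pressure surface, geostrophic balance gives V_g = (g/f)|∂Z/∂n|:
V_g = 9.81 × 7.10×10⁻⁵ / 1.12×10⁻⁴ = 6.24 m/s
Converting: 6.24 m/s × 3.6 = 22.5 km/h

22.5 km/h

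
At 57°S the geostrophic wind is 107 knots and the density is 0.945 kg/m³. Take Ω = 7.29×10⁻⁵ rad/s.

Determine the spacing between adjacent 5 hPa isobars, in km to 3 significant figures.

Coriolis parameter at 57°S:
f = 2Ω sin φ = 2 × 7.29×10⁻⁵ × sin 57° = 1.22×10⁻⁴ s⁻¹
Wind speed in SI: 107 knots = 55.0 m/s
Geostrophic balance rearranged: |∂P/∂n| = f ρ V_g
|∂P/∂n| = 1.22×10⁻⁴ × 0.945 × 55.0 = 6.36×10⁻³ Pa/m
Isobar spacing: Δn = ΔP/|∂P/∂n| = 500 Pa / 6.36×10⁻³ Pa/m = 78608 m ≈ 78.6 km

78.6 km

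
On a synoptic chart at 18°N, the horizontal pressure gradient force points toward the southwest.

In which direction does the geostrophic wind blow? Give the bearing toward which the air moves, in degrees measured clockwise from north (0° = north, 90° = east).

The pressure-gradient force points toward the southwest (bearing 225°).
Geostrophic balance: in the Northern Hemisphere the Coriolis force deflects motion to the right, so the geostrophic wind blows 90° to the right of the pressure-gradient force (low pressure on the left).
Rotating 225° by 90° clockwise gives 315° — the wind blows toward the northwest.

315°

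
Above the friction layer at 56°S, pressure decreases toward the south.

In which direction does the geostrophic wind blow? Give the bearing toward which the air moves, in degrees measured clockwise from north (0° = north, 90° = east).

090°

The pressure-gradient force points toward the south (bearing 180°).
Geostrophic balance: in the Southern Hemisphere the Coriolis force deflects motion to the left, so the geostrophic wind blows 90° to the left of the pressure-gradient force (low pressure on the right).
Rotating 180° by 90° counterclockwise gives 090° — the wind blows toward the east.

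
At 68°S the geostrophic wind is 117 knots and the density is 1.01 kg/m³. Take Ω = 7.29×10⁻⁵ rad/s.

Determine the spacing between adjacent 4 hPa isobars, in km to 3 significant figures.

48.7 km

Coriolis parameter at 68°S:
f = 2Ω sin φ = 2 × 7.29×10⁻⁵ × sin 68° = 1.35×10⁻⁴ s⁻¹
Wind speed in SI: 117 knots = 60.2 m/s
Geostrophic balance rearranged: |∂P/∂n| = f ρ V_g
|∂P/∂n| = 1.35×10⁻⁴ × 1.01 × 60.2 = 8.22×10⁻³ Pa/m
Isobar spacing: Δn = ΔP/|∂P/∂n| = 400 Pa / 8.22×10⁻³ Pa/m = 48673 m ≈ 48.7 km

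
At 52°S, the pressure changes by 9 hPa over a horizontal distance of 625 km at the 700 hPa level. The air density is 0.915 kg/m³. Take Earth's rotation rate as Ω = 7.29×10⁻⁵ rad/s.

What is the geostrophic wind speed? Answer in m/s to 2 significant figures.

14 m/s

Coriolis parameter at 52°S:
f = 2Ω sin φ = 2 × 7.29×10⁻⁵ × sin 52° = 1.15×10⁻⁴ s⁻¹
Pressure gradient: |∂P/∂n| = 900 Pa / 625000 m = 1.44×10⁻³ Pa/m
Geostrophic balance (pressure-gradient force = Coriolis force):
V_g = (1/(fρ)) |∂P/∂n| = 1.44×10⁻³ / (1.15×10⁻⁴ × 0.915) = 13.7 m/s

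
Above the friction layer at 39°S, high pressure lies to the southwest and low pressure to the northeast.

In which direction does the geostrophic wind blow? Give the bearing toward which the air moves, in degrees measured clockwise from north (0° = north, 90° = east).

The pressure-gradient force points toward the northeast (bearing 045°).
Geostrophic balance: in the Southern Hemisphere the Coriolis force deflects motion to the left, so the geostrophic wind blows 90° to the left of the pressure-gradient force (low pressure on the right).
Rotating 045° by 90° counterclockwise gives 315° — the wind blows toward the northwest.

315°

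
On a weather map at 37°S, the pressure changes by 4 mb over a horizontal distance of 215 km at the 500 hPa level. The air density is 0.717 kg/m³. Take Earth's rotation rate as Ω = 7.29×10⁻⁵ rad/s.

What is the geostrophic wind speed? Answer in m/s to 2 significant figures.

30 m/s

Coriolis parameter at 37°S:
f = 2Ω sin φ = 2 × 7.29×10⁻⁵ × sin 37° = 8.77×10⁻⁵ s⁻¹
Pressure gradient: |∂P/∂n| = 400 Pa / 215000 m = 1.86×10⁻³ Pa/m
Geostrophic balance (pressure-gradient force = Coriolis force):
V_g = (1/(fρ)) |∂P/∂n| = 1.86×10⁻³ / (8.77×10⁻⁵ × 0.717) = 29.6 m/s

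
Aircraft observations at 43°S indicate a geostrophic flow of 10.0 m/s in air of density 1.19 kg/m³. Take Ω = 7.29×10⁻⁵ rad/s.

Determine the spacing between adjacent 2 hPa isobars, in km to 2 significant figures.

Coriolis parameter at 43°S:
f = 2Ω sin φ = 2 × 7.29×10⁻⁵ × sin 43° = 9.94×10⁻⁵ s⁻¹
Geostrophic balance rearranged: |∂P/∂n| = f ρ V_g
|∂P/∂n| = 9.94×10⁻⁵ × 1.19 × 10.0 = 1.18×10⁻³ Pa/m
Isobar spacing: Δn = ΔP/|∂P/∂n| = 200 Pa / 1.18×10⁻³ Pa/m = 169022 m ≈ 170 km

170 km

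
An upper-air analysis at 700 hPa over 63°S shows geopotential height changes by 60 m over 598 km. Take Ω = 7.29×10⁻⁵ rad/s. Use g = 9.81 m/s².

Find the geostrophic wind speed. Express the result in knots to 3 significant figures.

14.7 knots

Coriolis parameter at 63°S:
f = 2Ω sin φ = 2 × 7.29×10⁻⁵ × sin 63° = 1.30×10⁻⁴ s⁻¹
Height gradient: |∂Z/∂n| = 60 m / 598000 m = 1.00×10⁻⁴
On a pressure surface, geostrophic balance gives V_g = (g/f)|∂Z/∂n|:
V_g = 9.81 × 1.00×10⁻⁴ / 1.30×10⁻⁴ = 7.58 m/s
Converting: 7.58 m/s × 1.944 = 14.7 knots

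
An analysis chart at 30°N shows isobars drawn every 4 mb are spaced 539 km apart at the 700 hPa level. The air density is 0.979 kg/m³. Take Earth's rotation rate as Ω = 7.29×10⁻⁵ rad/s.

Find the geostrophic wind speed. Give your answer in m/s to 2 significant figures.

Coriolis parameter at 30°N:
f = 2Ω sin φ = 2 × 7.29×10⁻⁵ × sin 30° = 7.29×10⁻⁵ s⁻¹
Pressure gradient: |∂P/∂n| = 400 Pa / 539000 m = 7.42×10⁻⁴ Pa/m
Geostrophic balance (pressure-gradient force = Coriolis force):
V_g = (1/(fρ)) |∂P/∂n| = 7.42×10⁻⁴ / (7.29×10⁻⁵ × 0.979) = 10.4 m/s

10 m/s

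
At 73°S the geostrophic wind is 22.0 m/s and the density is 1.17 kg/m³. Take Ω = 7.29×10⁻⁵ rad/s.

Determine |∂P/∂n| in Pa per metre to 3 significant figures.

Coriolis parameter at 73°S:
f = 2Ω sin φ = 2 × 7.29×10⁻⁵ × sin 73° = 1.39×10⁻⁴ s⁻¹
Geostrophic balance rearranged: |∂P/∂n| = f ρ V_g
|∂P/∂n| = 1.39×10⁻⁴ × 1.17 × 22.0 = 3.59×10⁻³ Pa/m

3.59×10⁻³ Pa/m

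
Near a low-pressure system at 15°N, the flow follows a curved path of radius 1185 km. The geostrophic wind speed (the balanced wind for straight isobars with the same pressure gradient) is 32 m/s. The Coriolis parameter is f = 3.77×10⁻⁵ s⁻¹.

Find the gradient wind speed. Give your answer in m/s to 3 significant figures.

21.6 m/s

Around a low, centrifugal force acts outward with Coriolis, so pressure-gradient force balances both:
(1/ρ)|∂P/∂n| = fV + V²/R  →  V² + fR·V − fR·V_g = 0
With fR = 3.77×10⁻⁵ × 1185×10³ m = 44.7 m/s:
V = [−fR + √((fR)² + 4 fR V_g)]/2 = [−44.7 + √(44.7² + 4×44.7×32)]/2 = 21.6 m/s
Subgeostrophic (V < V_g = 32 m/s), as expected around a low.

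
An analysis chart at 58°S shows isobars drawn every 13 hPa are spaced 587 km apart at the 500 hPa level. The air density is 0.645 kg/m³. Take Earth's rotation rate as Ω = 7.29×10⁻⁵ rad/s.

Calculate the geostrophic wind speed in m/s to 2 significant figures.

28 m/s

Coriolis parameter at 58°S:
f = 2Ω sin φ = 2 × 7.29×10⁻⁵ × sin 58° = 1.24×10⁻⁴ s⁻¹
Pressure gradient: |∂P/∂n| = 1300 Pa / 587000 m = 2.21×10⁻³ Pa/m
Geostrophic balance (pressure-gradient force = Coriolis force):
V_g = (1/(fρ)) |∂P/∂n| = 2.21×10⁻³ / (1.24×10⁻⁴ × 0.645) = 27.8 m/s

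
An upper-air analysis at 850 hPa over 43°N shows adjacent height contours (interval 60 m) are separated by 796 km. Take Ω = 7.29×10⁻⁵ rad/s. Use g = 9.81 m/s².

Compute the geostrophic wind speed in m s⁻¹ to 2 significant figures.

Coriolis parameter at 43°N:
f = 2Ω sin φ = 2 × 7.29×10⁻⁵ × sin 43° = 9.94×10⁻⁵ s⁻¹
Height gradient: |∂Z/∂n| = 60 m / 796000 m = 7.54×10⁻⁵
On a pressure surface, geostrophic balance gives V_g = (g/f)|∂Z/∂n|:
V_g = 9.81 × 7.54×10⁻⁵ / 9.94×10⁻⁵ = 7.44 m/s

7.4 m s⁻¹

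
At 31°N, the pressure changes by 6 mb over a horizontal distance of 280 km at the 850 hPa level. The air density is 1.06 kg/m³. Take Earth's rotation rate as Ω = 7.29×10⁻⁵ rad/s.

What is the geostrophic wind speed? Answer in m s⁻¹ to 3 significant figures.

26.9 m s⁻¹

Coriolis parameter at 31°N:
f = 2Ω sin φ = 2 × 7.29×10⁻⁵ × sin 31° = 7.51×10⁻⁵ s⁻¹
Pressure gradient: |∂P/∂n| = 600 Pa / 280000 m = 2.14×10⁻³ Pa/m
Geostrophic balance (pressure-gradient force = Coriolis force):
V_g = (1/(fρ)) |∂P/∂n| = 2.14×10⁻³ / (7.51×10⁻⁵ × 1.06) = 26.9 m/s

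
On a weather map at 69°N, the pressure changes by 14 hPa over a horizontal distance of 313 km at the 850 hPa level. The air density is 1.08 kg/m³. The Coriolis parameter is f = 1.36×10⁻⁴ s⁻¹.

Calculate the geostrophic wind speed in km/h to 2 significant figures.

110 km/h

Pressure gradient: |∂P/∂n| = 1400 Pa / 313000 m = 4.47×10⁻³ Pa/m
Geostrophic balance (pressure-gradient force = Coriolis force):
V_g = (1/(fρ)) |∂P/∂n| = 4.47×10⁻³ / (1.36×10⁻⁴ × 1.08) = 30.5 m/s
Converting: 30.5 m/s × 3.6 = 110 km/h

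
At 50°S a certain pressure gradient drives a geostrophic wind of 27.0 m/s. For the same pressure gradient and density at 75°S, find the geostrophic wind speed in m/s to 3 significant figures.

21.4 m/s

With the same pressure gradient and density, V_g ∝ 1/f ∝ 1/sin φ.
V₂ = V₁ · sin φ₁ / sin φ₂ = 27.0 × sin 50° / sin 75°
V₂ = 27.0 × 0.7660/0.9659 = 21.4 m/s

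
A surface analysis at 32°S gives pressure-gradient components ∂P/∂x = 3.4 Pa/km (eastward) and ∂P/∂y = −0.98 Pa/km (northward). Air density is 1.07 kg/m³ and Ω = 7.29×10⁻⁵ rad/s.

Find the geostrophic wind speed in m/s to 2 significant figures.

43 m/s

Coriolis parameter at 32°S:
f = 2Ω sin φ = 2 × 7.29×10⁻⁵ × sin 32° = 7.73×10⁻⁵ s⁻¹
In the Southern Hemisphere f is negative: f = −7.73×10⁻⁵ s⁻¹.
Component geostrophic relations (x east, y north):
u_g = −(1/(fρ)) ∂P/∂y,  v_g = (1/(fρ)) ∂P/∂x
u_g = −(−0.98×10⁻³)/(−7.73×10⁻⁵ × 1.07) = −11.9 m/s;  v_g = (3.4×10⁻³)/(−7.73×10⁻⁵ × 1.07) = −41.1 m/s
|V_g| = √(u_g² + v_g²) = 42.8 m/s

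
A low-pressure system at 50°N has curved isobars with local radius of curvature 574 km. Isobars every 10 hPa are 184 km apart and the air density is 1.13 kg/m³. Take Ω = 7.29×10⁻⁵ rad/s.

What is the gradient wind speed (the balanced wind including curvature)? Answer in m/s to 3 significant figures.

29.5 m/s

Coriolis parameter at 50°N:
f = 2Ω sin φ = 2 × 7.29×10⁻⁵ × sin 50° = 1.12×10⁻⁴ s⁻¹
Pressure gradient: |∂P/∂n| = 1000 Pa / 184000 m = 5.43×10⁻³ Pa/m
Geostrophic speed: V_g = |∂P/∂n|/(fρ) = 5.43×10⁻³/(1.12×10⁻⁴ × 1.13) = 43.1 m/s
Around a low, centrifugal force acts outward with Coriolis, so pressure-gradient force balances both:
(1/ρ)|∂P/∂n| = fV + V²/R  →  V² + fR·V − fR·V_g = 0
With fR = 1.12×10⁻⁴ × 574×10³ m = 64.1 m/s:
V = [−fR + √((fR)² + 4 fR V_g)]/2 = [−64.1 + √(64.1² + 4×64.1×43.1)]/2 = 29.5 m/s
Subgeostrophic (V < V_g = 43.1 m/s), as expected around a low.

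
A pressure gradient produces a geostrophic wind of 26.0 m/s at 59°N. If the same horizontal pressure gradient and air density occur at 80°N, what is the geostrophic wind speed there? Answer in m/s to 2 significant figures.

23 m/s

With the same pressure gradient and density, V_g ∝ 1/f ∝ 1/sin φ.
V₂ = V₁ · sin φ₁ / sin φ₂ = 26.0 × sin 59° / sin 80°
V₂ = 26.0 × 0.8572/0.9848 = 23 m/s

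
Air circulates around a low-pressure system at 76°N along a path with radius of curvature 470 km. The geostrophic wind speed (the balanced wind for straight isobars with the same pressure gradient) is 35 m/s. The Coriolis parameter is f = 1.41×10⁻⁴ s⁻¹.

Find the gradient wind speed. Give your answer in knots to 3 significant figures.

Around a low, centrifugal force acts outward with Coriolis, so pressure-gradient force balances both:
(1/ρ)|∂P/∂n| = fV + V²/R  →  V² + fR·V − fR·V_g = 0
With fR = 1.41×10⁻⁴ × 470×10³ m = 66.3 m/s:
V = [−fR + √((fR)² + 4 fR V_g)]/2 = [−66.3 + √(66.3² + 4×66.3×35)]/2 = 25.3 m/s
Subgeostrophic (V < V_g = 35 m/s), as expected around a low.
Converting: 25.3 m/s × 1.944 = 49.2 knots

49.2 knots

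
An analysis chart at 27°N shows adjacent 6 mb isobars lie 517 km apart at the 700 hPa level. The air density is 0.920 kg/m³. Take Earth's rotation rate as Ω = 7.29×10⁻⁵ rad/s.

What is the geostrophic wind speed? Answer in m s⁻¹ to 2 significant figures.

19 m s⁻¹

Coriolis parameter at 27°N:
f = 2Ω sin φ = 2 × 7.29×10⁻⁵ × sin 27° = 6.62×10⁻⁵ s⁻¹
Pressure gradient: |∂P/∂n| = 600 Pa / 517000 m = 1.16×10⁻³ Pa/m
Geostrophic balance (pressure-gradient force = Coriolis force):
V_g = (1/(fρ)) |∂P/∂n| = 1.16×10⁻³ / (6.62×10⁻⁵ × 0.920) = 19.1 m/s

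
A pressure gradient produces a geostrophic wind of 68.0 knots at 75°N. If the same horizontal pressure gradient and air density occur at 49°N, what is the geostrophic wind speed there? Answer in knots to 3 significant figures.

87.0 knots

With the same pressure gradient and density, V_g ∝ 1/f ∝ 1/sin φ.
V₂ = V₁ · sin φ₁ / sin φ₂ = 68.0 × sin 75° / sin 49°
V₂ = 68.0 × 0.9659/0.7547 = 87.0 knots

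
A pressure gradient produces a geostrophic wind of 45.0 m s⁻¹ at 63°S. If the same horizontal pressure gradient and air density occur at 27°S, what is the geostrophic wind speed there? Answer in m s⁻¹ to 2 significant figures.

With the same pressure gradient and density, V_g ∝ 1/f ∝ 1/sin φ.
V₂ = V₁ · sin φ₁ / sin φ₂ = 45.0 × sin 63° / sin 27°
V₂ = 45.0 × 0.8910/0.4540 = 88 m s⁻¹

88 m s⁻¹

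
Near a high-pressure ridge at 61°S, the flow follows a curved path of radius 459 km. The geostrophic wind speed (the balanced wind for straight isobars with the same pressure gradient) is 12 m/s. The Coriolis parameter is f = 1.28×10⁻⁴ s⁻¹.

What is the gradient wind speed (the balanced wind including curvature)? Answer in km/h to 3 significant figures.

Around a high, pressure-gradient force acts outward with centrifugal, so Coriolis balances both:
fV = (1/ρ)|∂P/∂n| + V²/R  →  V² − fR·V + fR·V_g = 0
With fR = 1.28×10⁻⁴ × 459×10³ m = 58.8 m/s:
V = [fR − √((fR)² − 4 fR V_g)]/2 = [58.8 − √(58.8² − 4×58.8×12)]/2 = 16.8 m/s
Supergeostrophic (V > V_g = 12 m/s), as expected around a high.
Converting: 16.8 m/s × 3.6 = 60.5 km/h

60.5 km/h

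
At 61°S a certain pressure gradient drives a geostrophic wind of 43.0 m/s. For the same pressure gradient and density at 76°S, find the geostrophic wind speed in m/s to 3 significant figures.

With the same pressure gradient and density, V_g ∝ 1/f ∝ 1/sin φ.
V₂ = V₁ · sin φ₁ / sin φ₂ = 43.0 × sin 61° / sin 76°
V₂ = 43.0 × 0.8746/0.9703 = 38.8 m/s

38.8 m/s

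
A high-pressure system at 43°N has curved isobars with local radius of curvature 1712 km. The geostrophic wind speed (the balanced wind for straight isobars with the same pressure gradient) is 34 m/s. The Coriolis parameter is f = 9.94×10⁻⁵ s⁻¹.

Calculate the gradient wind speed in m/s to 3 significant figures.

Around a high, pressure-gradient force acts outward with centrifugal, so Coriolis balances both:
fV = (1/ρ)|∂P/∂n| + V²/R  →  V² − fR·V + fR·V_g = 0
With fR = 9.94×10⁻⁵ × 1712×10³ m = 170 m/s:
V = [fR − √((fR)² − 4 fR V_g)]/2 = [170 − √(170² − 4×170×34)]/2 = 47 m/s
Supergeostrophic (V > V_g = 34 m/s), as expected around a high.

47.0 m/s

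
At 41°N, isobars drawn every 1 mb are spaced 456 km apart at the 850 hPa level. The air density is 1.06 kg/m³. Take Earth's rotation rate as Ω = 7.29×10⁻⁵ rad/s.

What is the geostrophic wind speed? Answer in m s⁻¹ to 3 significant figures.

2.16 m s⁻¹

Coriolis parameter at 41°N:
f = 2Ω sin φ = 2 × 7.29×10⁻⁵ × sin 41° = 9.57×10⁻⁵ s⁻¹
Pressure gradient: |∂P/∂n| = 100 Pa / 456000 m = 2.19×10⁻⁴ Pa/m
Geostrophic balance (pressure-gradient force = Coriolis force):
V_g = (1/(fρ)) |∂P/∂n| = 2.19×10⁻⁴ / (9.57×10⁻⁵ × 1.06) = 2.16 m/s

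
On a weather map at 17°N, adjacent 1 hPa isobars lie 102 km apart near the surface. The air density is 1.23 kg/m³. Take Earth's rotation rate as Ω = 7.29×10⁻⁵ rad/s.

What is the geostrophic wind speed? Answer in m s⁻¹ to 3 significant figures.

18.7 m s⁻¹

Coriolis parameter at 17°N:
f = 2Ω sin φ = 2 × 7.29×10⁻⁵ × sin 17° = 4.26×10⁻⁵ s⁻¹
Pressure gradient: |∂P/∂n| = 100 Pa / 102000 m = 9.80×10⁻⁴ Pa/m
Geostrophic balance (pressure-gradient force = Coriolis force):
V_g = (1/(fρ)) |∂P/∂n| = 9.80×10⁻⁴ / (4.26×10⁻⁵ × 1.23) = 18.7 m/s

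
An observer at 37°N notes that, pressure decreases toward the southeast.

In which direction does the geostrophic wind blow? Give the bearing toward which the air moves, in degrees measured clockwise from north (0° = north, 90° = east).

The pressure-gradient force points toward the southeast (bearing 135°).
Geostrophic balance: in the Northern Hemisphere the Coriolis force deflects motion to the right, so the geostrophic wind blows 90° to the right of the pressure-gradient force (low pressure on the left).
Rotating 135° by 90° clockwise gives 225° — the wind blows toward the southwest.

225°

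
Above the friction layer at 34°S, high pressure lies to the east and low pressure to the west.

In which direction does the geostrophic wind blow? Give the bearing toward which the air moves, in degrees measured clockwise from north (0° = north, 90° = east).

The pressure-gradient force points toward the west (bearing 270°).
Geostrophic balance: in the Southern Hemisphere the Coriolis force deflects motion to the left, so the geostrophic wind blows 90° to the left of the pressure-gradient force (low pressure on the right).
Rotating 270° by 90° counterclockwise gives 180° — the wind blows toward the south.

180°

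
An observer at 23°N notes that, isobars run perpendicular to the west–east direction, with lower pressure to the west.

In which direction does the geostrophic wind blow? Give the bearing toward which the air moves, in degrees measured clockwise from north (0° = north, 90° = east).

000°

The pressure-gradient force points toward the west (bearing 270°).
Geostrophic balance: in the Northern Hemisphere the Coriolis force deflects motion to the right, so the geostrophic wind blows 90° to the right of the pressure-gradient force (low pressure on the left).
Rotating 270° by 90° clockwise gives 000° — the wind blows toward the north.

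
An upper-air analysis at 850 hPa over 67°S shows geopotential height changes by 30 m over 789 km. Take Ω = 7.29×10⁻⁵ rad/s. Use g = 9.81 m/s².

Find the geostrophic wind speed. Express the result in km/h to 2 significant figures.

10 km/h

Coriolis parameter at 67°S:
f = 2Ω sin φ = 2 × 7.29×10⁻⁵ × sin 67° = 1.34×10⁻⁴ s⁻¹
Height gradient: |∂Z/∂n| = 30 m / 789000 m = 3.80×10⁻⁵
On a pressure surface, geostrophic balance gives V_g = (g/f)|∂Z/∂n|:
V_g = 9.81 × 3.80×10⁻⁵ / 1.34×10⁻⁴ = 2.78 m/s
Converting: 2.78 m/s × 3.6 = 10 km/h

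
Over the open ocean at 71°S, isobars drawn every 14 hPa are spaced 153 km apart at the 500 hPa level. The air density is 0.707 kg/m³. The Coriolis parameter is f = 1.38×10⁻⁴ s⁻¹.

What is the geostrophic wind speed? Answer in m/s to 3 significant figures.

Pressure gradient: |∂P/∂n| = 1400 Pa / 153000 m = 9.15×10⁻³ Pa/m
Geostrophic balance (pressure-gradient force = Coriolis force):
V_g = (1/(fρ)) |∂P/∂n| = 9.15×10⁻³ / (1.38×10⁻⁴ × 0.707) = 93.8 m/s

93.8 m/s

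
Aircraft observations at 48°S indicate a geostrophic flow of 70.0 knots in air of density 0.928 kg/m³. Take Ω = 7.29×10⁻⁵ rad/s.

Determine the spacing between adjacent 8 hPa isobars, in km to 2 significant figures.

Coriolis parameter at 48°S:
f = 2Ω sin φ = 2 × 7.29×10⁻⁵ × sin 48° = 1.08×10⁻⁴ s⁻¹
Wind speed in SI: 70.0 knots = 36.0 m/s
Geostrophic balance rearranged: |∂P/∂n| = f ρ V_g
|∂P/∂n| = 1.08×10⁻⁴ × 0.928 × 36.0 = 3.62×10⁻³ Pa/m
Isobar spacing: Δn = ΔP/|∂P/∂n| = 800 Pa / 3.62×10⁻³ Pa/m = 220940 m ≈ 220 km

220 km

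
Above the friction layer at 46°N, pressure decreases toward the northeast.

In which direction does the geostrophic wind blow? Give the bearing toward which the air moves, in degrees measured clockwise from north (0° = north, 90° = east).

The pressure-gradient force points toward the northeast (bearing 045°).
Geostrophic balance: in the Northern Hemisphere the Coriolis force deflects motion to the right, so the geostrophic wind blows 90° to the right of the pressure-gradient force (low pressure on the left).
Rotating 045° by 90° clockwise gives 135° — the wind blows toward the southeast.

135°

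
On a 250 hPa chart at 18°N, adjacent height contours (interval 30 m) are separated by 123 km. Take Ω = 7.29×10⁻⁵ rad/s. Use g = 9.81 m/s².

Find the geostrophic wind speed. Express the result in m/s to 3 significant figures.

53.1 m/s

Coriolis parameter at 18°N:
f = 2Ω sin φ = 2 × 7.29×10⁻⁵ × sin 18° = 4.51×10⁻⁵ s⁻¹
Height gradient: |∂Z/∂n| = 30 m / 123000 m = 2.44×10⁻⁴
On a pressure surface, geostrophic balance gives V_g = (g/f)|∂Z/∂n|:
V_g = 9.81 × 2.44×10⁻⁴ / 4.51×10⁻⁵ = 53.1 m/s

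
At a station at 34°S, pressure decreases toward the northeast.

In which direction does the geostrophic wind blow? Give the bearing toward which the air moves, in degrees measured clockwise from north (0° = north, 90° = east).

315°

The pressure-gradient force points toward the northeast (bearing 045°).
Geostrophic balance: in the Southern Hemisphere the Coriolis force deflects motion to the left, so the geostrophic wind blows 90° to the left of the pressure-gradient force (low pressure on the right).
Rotating 045° by 90° counterclockwise gives 315° — the wind blows toward the northwest.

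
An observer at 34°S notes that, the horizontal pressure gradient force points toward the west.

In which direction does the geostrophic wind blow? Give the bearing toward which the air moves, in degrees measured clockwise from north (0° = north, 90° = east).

The pressure-gradient force points toward the west (bearing 270°).
Geostrophic balance: in the Southern Hemisphere the Coriolis force deflects motion to the left, so the geostrophic wind blows 90° to the left of the pressure-gradient force (low pressure on the right).
Rotating 270° by 90° counterclockwise gives 180° — the wind blows toward the south.

180°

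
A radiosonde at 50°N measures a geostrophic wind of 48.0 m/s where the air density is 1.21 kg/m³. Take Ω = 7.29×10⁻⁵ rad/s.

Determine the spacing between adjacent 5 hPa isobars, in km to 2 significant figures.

77 km

Coriolis parameter at 50°N:
f = 2Ω sin φ = 2 × 7.29×10⁻⁵ × sin 50° = 1.12×10⁻⁴ s⁻¹
Geostrophic balance rearranged: |∂P/∂n| = f ρ V_g
|∂P/∂n| = 1.12×10⁻⁴ × 1.21 × 48.0 = 6.49×10⁻³ Pa/m
Isobar spacing: Δn = ΔP/|∂P/∂n| = 500 Pa / 6.49×10⁻³ Pa/m = 77078 m ≈ 77 km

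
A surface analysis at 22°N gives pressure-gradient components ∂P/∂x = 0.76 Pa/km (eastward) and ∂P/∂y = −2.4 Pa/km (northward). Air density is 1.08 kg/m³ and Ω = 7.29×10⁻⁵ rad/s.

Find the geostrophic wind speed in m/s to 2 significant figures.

43 m/s

Coriolis parameter at 22°N:
f = 2Ω sin φ = 2 × 7.29×10⁻⁵ × sin 22° = 5.46×10⁻⁵ s⁻¹
Component geostrophic relations (x east, y north):
u_g = −(1/(fρ)) ∂P/∂y,  v_g = (1/(fρ)) ∂P/∂x
u_g = −(−2.4×10⁻³)/(5.46×10⁻⁵ × 1.08) = 40.7 m/s;  v_g = (0.76×10⁻³)/(5.46×10⁻⁵ × 1.08) = 12.9 m/s
|V_g| = √(u_g² + v_g²) = 42.7 m/s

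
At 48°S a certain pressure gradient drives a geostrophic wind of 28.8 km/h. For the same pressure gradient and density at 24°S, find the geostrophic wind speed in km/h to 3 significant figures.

52.6 km/h

With the same pressure gradient and density, V_g ∝ 1/f ∝ 1/sin φ.
V₂ = V₁ · sin φ₁ / sin φ₂ = 28.8 × sin 48° / sin 24°
V₂ = 28.8 × 0.7431/0.4067 = 52.6 km/h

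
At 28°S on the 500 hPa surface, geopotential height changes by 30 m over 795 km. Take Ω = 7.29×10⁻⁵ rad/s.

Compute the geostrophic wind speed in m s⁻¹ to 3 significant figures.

5.41 m s⁻¹

Coriolis parameter at 28°S:
f = 2Ω sin φ = 2 × 7.29×10⁻⁵ × sin 28° = 6.84×10⁻⁵ s⁻¹
Height gradient: |∂Z/∂n| = 30 m / 795000 m = 3.77×10⁻⁵
On a pressure surface, geostrophic balance gives V_g = (g/f)|∂Z/∂n|:
V_g = 9.81 × 3.77×10⁻⁵ / 6.84×10⁻⁵ = 5.41 m/s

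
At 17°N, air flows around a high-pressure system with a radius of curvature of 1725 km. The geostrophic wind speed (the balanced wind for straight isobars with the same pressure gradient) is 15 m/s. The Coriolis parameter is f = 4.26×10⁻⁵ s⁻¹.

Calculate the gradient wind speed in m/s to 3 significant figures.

Around a high, pressure-gradient force acts outward with centrifugal, so Coriolis balances both:
fV = (1/ρ)|∂P/∂n| + V²/R  →  V² − fR·V + fR·V_g = 0
With fR = 4.26×10⁻⁵ × 1725×10³ m = 73.5 m/s:
V = [fR − √((fR)² − 4 fR V_g)]/2 = [73.5 − √(73.5² − 4×73.5×15)]/2 = 21 m/s
Supergeostrophic (V > V_g = 15 m/s), as expected around a high.

21.0 m/s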